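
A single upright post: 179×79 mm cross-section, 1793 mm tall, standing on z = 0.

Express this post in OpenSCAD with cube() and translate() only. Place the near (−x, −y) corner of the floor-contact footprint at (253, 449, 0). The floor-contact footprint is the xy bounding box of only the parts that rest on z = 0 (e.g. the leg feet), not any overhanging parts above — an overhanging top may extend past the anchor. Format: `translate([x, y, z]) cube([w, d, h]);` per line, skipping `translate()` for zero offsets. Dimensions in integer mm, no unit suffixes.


translate([253, 449, 0]) cube([179, 79, 1793]);


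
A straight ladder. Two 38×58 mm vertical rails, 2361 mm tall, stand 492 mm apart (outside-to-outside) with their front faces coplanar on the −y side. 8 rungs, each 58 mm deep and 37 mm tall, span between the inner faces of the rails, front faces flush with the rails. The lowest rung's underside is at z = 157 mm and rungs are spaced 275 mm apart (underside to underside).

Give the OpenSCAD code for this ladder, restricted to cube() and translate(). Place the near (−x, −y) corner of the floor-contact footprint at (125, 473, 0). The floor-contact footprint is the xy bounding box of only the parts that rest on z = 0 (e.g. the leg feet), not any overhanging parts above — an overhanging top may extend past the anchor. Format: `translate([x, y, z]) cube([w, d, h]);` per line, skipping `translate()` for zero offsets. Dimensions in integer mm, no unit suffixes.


translate([125, 473, 0]) cube([38, 58, 2361]);
translate([579, 473, 0]) cube([38, 58, 2361]);
translate([163, 473, 157]) cube([416, 58, 37]);
translate([163, 473, 432]) cube([416, 58, 37]);
translate([163, 473, 707]) cube([416, 58, 37]);
translate([163, 473, 982]) cube([416, 58, 37]);
translate([163, 473, 1257]) cube([416, 58, 37]);
translate([163, 473, 1532]) cube([416, 58, 37]);
translate([163, 473, 1807]) cube([416, 58, 37]);
translate([163, 473, 2082]) cube([416, 58, 37]);


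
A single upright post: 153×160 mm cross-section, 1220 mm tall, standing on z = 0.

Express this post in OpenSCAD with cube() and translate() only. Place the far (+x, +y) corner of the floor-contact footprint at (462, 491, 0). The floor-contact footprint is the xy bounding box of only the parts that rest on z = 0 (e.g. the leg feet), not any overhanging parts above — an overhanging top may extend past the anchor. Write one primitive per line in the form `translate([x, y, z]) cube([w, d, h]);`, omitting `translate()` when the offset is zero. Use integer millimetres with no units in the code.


translate([309, 331, 0]) cube([153, 160, 1220]);


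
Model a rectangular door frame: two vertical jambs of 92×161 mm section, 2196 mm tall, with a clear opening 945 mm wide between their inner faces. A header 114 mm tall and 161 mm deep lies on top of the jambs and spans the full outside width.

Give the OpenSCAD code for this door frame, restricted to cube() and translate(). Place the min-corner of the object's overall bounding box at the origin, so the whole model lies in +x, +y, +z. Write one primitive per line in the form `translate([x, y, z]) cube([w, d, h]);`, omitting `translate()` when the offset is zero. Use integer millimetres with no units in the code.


cube([92, 161, 2196]);
translate([1037, 0, 0]) cube([92, 161, 2196]);
translate([0, 0, 2196]) cube([1129, 161, 114]);


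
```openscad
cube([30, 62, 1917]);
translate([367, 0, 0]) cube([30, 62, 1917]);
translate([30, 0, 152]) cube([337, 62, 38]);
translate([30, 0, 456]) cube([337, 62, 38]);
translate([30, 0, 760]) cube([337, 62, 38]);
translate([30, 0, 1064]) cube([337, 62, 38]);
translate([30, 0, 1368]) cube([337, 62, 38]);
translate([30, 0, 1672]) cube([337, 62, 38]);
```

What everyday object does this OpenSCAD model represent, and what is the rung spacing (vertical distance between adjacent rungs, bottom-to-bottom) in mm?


A ladder. The rung spacing is 304 mm.

Two tall 30×62 posts with 6 short bars between them — a ladder. Adjacent rungs sit at z = 152 and z = 456, so the spacing is 456 − 152 = 304 mm.


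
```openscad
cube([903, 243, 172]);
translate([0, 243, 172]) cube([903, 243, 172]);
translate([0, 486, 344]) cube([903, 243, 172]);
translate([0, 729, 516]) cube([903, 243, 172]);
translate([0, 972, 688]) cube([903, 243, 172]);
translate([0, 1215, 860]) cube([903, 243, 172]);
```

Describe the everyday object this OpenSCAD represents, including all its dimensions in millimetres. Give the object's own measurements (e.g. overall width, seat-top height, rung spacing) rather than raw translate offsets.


A straight staircase of 6 solid steps. Each step is 903 mm wide (x), 243 mm deep (y, the going) and 172 mm tall (the rise). The first step rests on the floor; each subsequent step sits one going further in +y and one rise higher in +z, directly behind and above the previous step with no overlap.


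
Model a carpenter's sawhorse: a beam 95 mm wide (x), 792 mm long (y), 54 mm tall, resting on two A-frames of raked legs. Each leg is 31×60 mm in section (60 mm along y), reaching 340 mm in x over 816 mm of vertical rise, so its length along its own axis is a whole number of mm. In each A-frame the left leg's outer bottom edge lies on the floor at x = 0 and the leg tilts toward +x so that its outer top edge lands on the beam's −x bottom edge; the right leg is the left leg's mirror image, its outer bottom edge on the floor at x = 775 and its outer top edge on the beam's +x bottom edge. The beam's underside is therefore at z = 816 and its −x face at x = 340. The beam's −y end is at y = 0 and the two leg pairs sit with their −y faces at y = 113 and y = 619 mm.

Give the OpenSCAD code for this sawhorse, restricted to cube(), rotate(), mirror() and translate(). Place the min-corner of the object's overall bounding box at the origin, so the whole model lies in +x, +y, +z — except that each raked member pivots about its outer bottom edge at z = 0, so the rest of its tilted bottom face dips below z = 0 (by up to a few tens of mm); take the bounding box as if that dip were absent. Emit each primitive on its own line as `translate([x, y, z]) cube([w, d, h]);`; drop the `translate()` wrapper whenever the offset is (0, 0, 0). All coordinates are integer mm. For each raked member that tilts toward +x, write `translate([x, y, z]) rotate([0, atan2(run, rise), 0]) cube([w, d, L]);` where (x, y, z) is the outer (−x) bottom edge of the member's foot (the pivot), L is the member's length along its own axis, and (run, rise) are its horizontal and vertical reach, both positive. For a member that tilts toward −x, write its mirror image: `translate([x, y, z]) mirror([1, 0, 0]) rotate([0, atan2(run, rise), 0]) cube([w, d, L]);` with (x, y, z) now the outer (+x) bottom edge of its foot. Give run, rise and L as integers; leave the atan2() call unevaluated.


// leg length = √(340² + 816²) = 884
// right-leg outer foot x = 2·340 + 95 = 775
// beam min-corner = (340, 0, 816)
translate([340, 0, 816]) cube([95, 792, 54]);
translate([0, 113, 0]) rotate([0, atan2(340, 816), 0]) cube([31, 60, 884]);
translate([775, 113, 0]) mirror([1, 0, 0]) rotate([0, atan2(340, 816), 0]) cube([31, 60, 884]);
translate([0, 619, 0]) rotate([0, atan2(340, 816), 0]) cube([31, 60, 884]);
translate([775, 619, 0]) mirror([1, 0, 0]) rotate([0, atan2(340, 816), 0]) cube([31, 60, 884]);


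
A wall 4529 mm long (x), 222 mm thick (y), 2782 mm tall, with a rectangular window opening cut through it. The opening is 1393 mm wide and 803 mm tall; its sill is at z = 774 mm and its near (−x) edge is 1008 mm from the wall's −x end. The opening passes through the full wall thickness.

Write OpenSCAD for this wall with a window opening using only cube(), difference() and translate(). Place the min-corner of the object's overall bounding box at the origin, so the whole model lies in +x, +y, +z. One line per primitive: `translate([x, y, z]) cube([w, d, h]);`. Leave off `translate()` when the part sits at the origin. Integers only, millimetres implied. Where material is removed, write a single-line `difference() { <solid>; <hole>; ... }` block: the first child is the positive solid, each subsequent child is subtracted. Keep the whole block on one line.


difference() { cube([4529, 222, 2782]); translate([1008, 0, 774]) cube([1393, 222, 803]); }


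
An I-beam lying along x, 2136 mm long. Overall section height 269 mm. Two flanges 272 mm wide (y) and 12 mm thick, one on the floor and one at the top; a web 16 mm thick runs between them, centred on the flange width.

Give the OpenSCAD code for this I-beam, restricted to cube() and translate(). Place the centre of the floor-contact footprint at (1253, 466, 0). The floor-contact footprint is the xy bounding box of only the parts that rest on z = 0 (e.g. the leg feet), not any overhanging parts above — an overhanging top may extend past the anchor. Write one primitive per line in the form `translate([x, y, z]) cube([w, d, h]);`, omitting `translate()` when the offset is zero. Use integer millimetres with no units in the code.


translate([185, 330, 0]) cube([2136, 272, 12]);
translate([185, 458, 12]) cube([2136, 16, 245]);
translate([185, 330, 257]) cube([2136, 272, 12]);


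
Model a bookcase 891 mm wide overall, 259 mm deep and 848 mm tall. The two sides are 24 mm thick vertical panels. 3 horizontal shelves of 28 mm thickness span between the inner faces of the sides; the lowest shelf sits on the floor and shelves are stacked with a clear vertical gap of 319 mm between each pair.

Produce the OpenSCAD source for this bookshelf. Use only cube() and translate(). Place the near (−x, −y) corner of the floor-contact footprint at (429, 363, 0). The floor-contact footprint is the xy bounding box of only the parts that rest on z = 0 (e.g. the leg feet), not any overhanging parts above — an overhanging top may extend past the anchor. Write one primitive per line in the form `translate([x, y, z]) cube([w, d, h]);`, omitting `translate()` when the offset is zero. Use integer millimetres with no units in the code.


translate([429, 363, 0]) cube([24, 259, 848]);
translate([1296, 363, 0]) cube([24, 259, 848]);
translate([453, 363, 0]) cube([843, 259, 28]);
translate([453, 363, 347]) cube([843, 259, 28]);
translate([453, 363, 694]) cube([843, 259, 28]);


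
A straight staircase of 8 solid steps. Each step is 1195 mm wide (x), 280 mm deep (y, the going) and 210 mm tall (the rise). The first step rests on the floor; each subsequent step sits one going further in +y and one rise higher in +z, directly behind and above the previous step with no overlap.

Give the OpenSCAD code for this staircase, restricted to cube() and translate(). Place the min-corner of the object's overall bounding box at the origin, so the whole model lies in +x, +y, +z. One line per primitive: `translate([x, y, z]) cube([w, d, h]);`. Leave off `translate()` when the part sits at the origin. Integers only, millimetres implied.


cube([1195, 280, 210]);
translate([0, 280, 210]) cube([1195, 280, 210]);
translate([0, 560, 420]) cube([1195, 280, 210]);
translate([0, 840, 630]) cube([1195, 280, 210]);
translate([0, 1120, 840]) cube([1195, 280, 210]);
translate([0, 1400, 1050]) cube([1195, 280, 210]);
translate([0, 1680, 1260]) cube([1195, 280, 210]);
translate([0, 1960, 1470]) cube([1195, 280, 210]);


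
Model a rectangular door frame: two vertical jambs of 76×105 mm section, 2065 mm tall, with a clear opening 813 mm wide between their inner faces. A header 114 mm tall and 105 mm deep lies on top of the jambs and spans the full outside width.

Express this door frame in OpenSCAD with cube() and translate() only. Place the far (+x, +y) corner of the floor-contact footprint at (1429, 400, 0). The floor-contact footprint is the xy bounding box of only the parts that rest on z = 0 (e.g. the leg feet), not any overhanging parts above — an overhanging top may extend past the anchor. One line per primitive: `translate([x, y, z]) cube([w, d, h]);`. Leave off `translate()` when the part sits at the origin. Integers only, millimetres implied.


translate([464, 295, 0]) cube([76, 105, 2065]);
translate([1353, 295, 0]) cube([76, 105, 2065]);
translate([464, 295, 2065]) cube([965, 105, 114]);


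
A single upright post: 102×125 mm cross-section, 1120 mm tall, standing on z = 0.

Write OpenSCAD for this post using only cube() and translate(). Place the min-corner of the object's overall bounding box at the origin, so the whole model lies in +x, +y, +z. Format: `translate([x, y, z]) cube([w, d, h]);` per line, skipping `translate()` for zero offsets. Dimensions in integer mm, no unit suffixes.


cube([102, 125, 1120]);


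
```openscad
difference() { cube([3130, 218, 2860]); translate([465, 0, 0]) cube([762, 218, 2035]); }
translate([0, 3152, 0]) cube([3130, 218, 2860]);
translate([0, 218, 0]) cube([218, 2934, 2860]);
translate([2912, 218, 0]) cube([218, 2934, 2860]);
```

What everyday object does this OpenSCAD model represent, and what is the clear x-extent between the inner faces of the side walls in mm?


A single room. The interior width is 2694 mm.

Four walls enclosing a rectangle with a door in the front wall — a room. Outside width 3130 minus two 218 mm walls gives 2694 mm.


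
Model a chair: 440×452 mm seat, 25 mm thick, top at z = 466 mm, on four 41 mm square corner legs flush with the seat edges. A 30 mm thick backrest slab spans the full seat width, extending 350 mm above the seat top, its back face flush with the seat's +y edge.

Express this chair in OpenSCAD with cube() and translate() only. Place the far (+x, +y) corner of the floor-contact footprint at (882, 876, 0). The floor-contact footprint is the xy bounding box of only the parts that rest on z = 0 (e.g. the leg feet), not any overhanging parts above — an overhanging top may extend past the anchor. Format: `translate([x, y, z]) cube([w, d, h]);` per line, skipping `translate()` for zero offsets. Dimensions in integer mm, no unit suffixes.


translate([442, 424, 441]) cube([440, 452, 25]);
translate([442, 424, 0]) cube([41, 41, 441]);
translate([841, 424, 0]) cube([41, 41, 441]);
translate([442, 835, 0]) cube([41, 41, 441]);
translate([841, 835, 0]) cube([41, 41, 441]);
translate([442, 846, 466]) cube([440, 30, 350]);


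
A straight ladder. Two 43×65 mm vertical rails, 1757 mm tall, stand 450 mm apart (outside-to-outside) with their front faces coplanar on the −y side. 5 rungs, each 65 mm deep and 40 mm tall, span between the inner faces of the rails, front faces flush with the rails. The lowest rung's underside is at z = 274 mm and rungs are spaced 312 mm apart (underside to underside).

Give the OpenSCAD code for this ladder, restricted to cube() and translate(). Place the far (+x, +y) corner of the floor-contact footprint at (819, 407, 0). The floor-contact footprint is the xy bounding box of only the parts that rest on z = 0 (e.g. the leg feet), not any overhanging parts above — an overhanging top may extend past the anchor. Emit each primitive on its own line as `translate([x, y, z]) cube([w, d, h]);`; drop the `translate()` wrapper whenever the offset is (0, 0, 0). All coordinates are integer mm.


// rung span = 450 - 2*43 = 364
// rung[k] z = 274 + k*312
translate([369, 342, 0]) cube([43, 65, 1757]);
translate([776, 342, 0]) cube([43, 65, 1757]);
translate([412, 342, 274]) cube([364, 65, 40]);
translate([412, 342, 586]) cube([364, 65, 40]);
translate([412, 342, 898]) cube([364, 65, 40]);
translate([412, 342, 1210]) cube([364, 65, 40]);
translate([412, 342, 1522]) cube([364, 65, 40]);


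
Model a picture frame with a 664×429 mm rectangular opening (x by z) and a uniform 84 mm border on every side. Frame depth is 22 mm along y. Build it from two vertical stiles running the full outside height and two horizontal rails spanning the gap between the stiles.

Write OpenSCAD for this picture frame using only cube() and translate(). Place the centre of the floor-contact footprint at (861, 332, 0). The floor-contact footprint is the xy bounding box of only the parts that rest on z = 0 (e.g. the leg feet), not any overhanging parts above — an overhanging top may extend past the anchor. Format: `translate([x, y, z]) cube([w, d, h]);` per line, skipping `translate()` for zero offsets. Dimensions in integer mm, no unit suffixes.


translate([445, 321, 0]) cube([84, 22, 597]);
translate([1193, 321, 0]) cube([84, 22, 597]);
translate([529, 321, 0]) cube([664, 22, 84]);
translate([529, 321, 513]) cube([664, 22, 84]);


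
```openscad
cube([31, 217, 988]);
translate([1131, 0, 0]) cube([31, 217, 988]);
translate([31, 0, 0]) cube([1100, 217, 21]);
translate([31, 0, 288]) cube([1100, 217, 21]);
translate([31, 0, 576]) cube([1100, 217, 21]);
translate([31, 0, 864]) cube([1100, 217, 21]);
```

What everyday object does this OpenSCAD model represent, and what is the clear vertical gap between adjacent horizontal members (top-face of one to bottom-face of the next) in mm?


A bookshelf. The clear shelf gap is 267 mm.

Two tall side panels with 4 horizontal boards between them — a bookshelf. The first two shelf undersides are at z = 0 and z = 288; with shelf thickness 21, the clear gap is 288 − 0 − 21 = 267 mm.


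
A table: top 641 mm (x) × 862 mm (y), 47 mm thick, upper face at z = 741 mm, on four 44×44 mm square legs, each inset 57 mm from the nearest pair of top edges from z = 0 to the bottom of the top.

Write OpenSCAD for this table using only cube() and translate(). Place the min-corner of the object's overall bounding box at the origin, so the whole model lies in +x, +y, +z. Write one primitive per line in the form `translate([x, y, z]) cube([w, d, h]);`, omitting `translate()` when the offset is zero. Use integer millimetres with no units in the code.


translate([0, 0, 694]) cube([641, 862, 47]);
translate([57, 57, 0]) cube([44, 44, 694]);
translate([540, 57, 0]) cube([44, 44, 694]);
translate([57, 761, 0]) cube([44, 44, 694]);
translate([540, 761, 0]) cube([44, 44, 694]);


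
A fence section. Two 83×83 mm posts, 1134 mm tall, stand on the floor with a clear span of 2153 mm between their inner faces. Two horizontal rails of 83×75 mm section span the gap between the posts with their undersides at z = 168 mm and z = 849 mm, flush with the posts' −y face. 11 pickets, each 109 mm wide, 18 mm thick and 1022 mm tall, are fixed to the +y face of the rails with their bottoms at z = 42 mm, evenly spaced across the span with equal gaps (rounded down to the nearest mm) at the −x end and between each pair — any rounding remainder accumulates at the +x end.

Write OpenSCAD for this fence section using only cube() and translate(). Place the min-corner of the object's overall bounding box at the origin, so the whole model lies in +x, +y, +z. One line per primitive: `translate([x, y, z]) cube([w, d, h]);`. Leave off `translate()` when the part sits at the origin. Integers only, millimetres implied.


cube([83, 83, 1134]);
translate([2236, 0, 0]) cube([83, 83, 1134]);
translate([83, 0, 168]) cube([2153, 83, 75]);
translate([83, 0, 849]) cube([2153, 83, 75]);
translate([162, 83, 42]) cube([109, 18, 1022]);
translate([350, 83, 42]) cube([109, 18, 1022]);
translate([538, 83, 42]) cube([109, 18, 1022]);
translate([726, 83, 42]) cube([109, 18, 1022]);
translate([914, 83, 42]) cube([109, 18, 1022]);
translate([1102, 83, 42]) cube([109, 18, 1022]);
translate([1290, 83, 42]) cube([109, 18, 1022]);
translate([1478, 83, 42]) cube([109, 18, 1022]);
translate([1666, 83, 42]) cube([109, 18, 1022]);
translate([1854, 83, 42]) cube([109, 18, 1022]);
translate([2042, 83, 42]) cube([109, 18, 1022]);


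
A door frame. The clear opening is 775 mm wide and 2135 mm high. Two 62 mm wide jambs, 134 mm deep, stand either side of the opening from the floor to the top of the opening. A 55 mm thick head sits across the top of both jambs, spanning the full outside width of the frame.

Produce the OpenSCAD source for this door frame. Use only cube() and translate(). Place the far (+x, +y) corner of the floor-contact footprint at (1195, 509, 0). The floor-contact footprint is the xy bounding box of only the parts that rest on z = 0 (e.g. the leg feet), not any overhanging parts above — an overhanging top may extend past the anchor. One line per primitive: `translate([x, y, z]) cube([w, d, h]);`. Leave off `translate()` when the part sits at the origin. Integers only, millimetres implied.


translate([296, 375, 0]) cube([62, 134, 2135]);
translate([1133, 375, 0]) cube([62, 134, 2135]);
translate([296, 375, 2135]) cube([899, 134, 55]);


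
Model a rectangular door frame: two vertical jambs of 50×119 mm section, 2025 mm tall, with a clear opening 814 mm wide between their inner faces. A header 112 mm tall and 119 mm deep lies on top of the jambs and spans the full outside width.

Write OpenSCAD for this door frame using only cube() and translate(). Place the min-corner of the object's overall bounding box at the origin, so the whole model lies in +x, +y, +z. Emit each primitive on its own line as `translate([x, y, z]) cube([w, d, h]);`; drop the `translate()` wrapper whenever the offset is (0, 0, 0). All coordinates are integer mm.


cube([50, 119, 2025]);
translate([864, 0, 0]) cube([50, 119, 2025]);
translate([0, 0, 2025]) cube([914, 119, 112]);


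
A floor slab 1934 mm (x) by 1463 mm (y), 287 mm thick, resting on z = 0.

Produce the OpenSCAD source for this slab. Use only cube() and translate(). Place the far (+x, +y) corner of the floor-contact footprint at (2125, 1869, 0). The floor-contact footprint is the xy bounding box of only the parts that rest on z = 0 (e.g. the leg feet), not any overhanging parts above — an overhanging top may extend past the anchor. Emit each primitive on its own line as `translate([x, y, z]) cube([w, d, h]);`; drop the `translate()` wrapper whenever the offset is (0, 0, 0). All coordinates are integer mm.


translate([191, 406, 0]) cube([1934, 1463, 287]);


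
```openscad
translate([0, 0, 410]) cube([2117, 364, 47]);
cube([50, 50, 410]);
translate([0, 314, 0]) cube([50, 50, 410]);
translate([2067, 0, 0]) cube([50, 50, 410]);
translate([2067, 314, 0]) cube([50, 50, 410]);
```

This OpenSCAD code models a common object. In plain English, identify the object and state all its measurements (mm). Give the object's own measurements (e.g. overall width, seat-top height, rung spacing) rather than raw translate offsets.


A long wooden bench with a 2117 mm (x) × 364 mm (y) seat, 47 mm thick, its top surface 457 mm above the floor. Four 50 mm square legs at the seat corners, flush with the edges, run from z = 0 to the seat underside.


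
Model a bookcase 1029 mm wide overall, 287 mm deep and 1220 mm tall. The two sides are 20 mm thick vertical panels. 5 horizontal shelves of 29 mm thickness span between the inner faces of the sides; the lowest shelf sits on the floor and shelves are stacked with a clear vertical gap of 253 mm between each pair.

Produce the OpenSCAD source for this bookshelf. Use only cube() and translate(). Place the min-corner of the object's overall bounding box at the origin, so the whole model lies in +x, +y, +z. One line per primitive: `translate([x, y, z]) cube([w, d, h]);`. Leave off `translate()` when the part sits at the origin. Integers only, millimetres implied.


cube([20, 287, 1220]);
translate([1009, 0, 0]) cube([20, 287, 1220]);
translate([20, 0, 0]) cube([989, 287, 29]);
translate([20, 0, 282]) cube([989, 287, 29]);
translate([20, 0, 564]) cube([989, 287, 29]);
translate([20, 0, 846]) cube([989, 287, 29]);
translate([20, 0, 1128]) cube([989, 287, 29]);


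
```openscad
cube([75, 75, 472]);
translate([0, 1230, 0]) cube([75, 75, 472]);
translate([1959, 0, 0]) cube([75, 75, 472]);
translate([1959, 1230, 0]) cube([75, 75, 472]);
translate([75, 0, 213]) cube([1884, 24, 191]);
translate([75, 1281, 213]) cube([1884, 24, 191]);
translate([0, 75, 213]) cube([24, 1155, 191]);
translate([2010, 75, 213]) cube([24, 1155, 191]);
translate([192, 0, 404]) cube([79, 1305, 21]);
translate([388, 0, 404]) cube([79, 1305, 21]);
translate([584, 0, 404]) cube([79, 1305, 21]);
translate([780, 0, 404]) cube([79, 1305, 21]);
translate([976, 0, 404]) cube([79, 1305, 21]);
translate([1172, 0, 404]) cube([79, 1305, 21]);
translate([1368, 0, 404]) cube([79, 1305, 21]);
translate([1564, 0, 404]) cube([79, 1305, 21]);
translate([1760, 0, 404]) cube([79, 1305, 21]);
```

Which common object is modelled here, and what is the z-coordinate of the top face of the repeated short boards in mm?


A bed frame. The slat-top height is 425 mm.

Four posts, four rails, and a row of slats — a bed frame. Slats sit on the rails at z = 213 + 191 = 404; with slat thickness 21, the top is 425 mm.


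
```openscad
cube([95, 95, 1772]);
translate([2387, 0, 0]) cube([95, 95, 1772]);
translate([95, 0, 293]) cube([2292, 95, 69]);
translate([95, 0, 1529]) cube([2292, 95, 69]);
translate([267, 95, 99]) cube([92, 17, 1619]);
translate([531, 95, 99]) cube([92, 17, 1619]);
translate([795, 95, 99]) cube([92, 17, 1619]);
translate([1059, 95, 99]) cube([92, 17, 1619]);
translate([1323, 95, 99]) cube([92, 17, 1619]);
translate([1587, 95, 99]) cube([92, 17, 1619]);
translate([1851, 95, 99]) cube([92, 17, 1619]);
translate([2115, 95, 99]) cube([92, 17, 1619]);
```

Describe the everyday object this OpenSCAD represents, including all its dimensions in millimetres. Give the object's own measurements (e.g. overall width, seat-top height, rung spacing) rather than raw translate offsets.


A fence section. Two 95×95 mm posts, 1772 mm tall, stand on the floor with a clear span of 2292 mm between their inner faces. Two horizontal rails of 95×69 mm section span the gap between the posts with their undersides at z = 293 mm and z = 1529 mm, flush with the posts' −y face. 8 pickets, each 92 mm wide, 17 mm thick and 1619 mm tall, are fixed to the +y face of the rails with their bottoms at z = 99 mm, spaced across the span with a 172 mm gap after the −x post and between neighbouring pickets, with 180 mm left before the +x post.


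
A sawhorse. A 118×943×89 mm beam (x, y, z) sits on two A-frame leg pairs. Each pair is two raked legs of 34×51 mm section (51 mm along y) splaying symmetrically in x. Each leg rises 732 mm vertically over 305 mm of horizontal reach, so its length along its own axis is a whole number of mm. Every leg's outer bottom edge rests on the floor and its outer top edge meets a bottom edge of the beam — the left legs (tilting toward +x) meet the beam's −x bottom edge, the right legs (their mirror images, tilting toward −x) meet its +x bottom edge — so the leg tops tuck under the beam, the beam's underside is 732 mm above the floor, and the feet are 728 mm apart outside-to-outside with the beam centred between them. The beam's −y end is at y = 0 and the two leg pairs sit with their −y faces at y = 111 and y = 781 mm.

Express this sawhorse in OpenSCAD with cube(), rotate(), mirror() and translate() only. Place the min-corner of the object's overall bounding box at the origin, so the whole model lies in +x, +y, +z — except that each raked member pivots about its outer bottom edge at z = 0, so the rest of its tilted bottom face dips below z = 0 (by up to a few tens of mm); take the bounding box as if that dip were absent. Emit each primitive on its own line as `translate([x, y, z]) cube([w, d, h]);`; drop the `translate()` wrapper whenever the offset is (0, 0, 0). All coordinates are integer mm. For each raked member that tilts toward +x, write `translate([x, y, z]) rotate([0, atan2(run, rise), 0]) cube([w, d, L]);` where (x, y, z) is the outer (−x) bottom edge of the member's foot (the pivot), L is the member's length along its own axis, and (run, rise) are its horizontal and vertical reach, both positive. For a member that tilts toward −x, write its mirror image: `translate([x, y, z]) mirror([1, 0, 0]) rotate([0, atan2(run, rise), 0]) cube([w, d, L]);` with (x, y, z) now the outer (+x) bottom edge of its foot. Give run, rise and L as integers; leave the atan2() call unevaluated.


// leg length = √(305² + 732²) = 793
// right-leg outer foot x = 2·305 + 118 = 728
// beam min-corner = (305, 0, 732)
translate([305, 0, 732]) cube([118, 943, 89]);
translate([0, 111, 0]) rotate([0, atan2(305, 732), 0]) cube([34, 51, 793]);
translate([728, 111, 0]) mirror([1, 0, 0]) rotate([0, atan2(305, 732), 0]) cube([34, 51, 793]);
translate([0, 781, 0]) rotate([0, atan2(305, 732), 0]) cube([34, 51, 793]);
translate([728, 781, 0]) mirror([1, 0, 0]) rotate([0, atan2(305, 732), 0]) cube([34, 51, 793]);


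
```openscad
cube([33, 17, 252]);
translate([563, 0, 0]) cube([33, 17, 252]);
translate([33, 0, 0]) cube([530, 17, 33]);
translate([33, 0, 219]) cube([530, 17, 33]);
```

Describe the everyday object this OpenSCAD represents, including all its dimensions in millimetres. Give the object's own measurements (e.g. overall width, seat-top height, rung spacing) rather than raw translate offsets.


A rectangular picture frame lying in the x–z plane (depth along y). The opening is 530 mm wide (x) by 186 mm tall (z), surrounded by a border 33 mm wide on all four sides. The frame is 17 mm deep and is made of two full-height vertical stiles with two horizontal rails fitted between them.


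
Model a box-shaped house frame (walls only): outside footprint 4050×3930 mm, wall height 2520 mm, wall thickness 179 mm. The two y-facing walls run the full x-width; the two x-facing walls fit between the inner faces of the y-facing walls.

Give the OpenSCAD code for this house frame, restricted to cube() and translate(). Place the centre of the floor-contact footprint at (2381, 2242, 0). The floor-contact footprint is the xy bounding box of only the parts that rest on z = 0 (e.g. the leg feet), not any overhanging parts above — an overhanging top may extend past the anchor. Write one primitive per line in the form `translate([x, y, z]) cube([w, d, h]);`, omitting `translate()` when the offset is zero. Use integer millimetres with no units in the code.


translate([356, 277, 0]) cube([4050, 179, 2520]);
translate([356, 4028, 0]) cube([4050, 179, 2520]);
translate([356, 456, 0]) cube([179, 3572, 2520]);
translate([4227, 456, 0]) cube([179, 3572, 2520]);


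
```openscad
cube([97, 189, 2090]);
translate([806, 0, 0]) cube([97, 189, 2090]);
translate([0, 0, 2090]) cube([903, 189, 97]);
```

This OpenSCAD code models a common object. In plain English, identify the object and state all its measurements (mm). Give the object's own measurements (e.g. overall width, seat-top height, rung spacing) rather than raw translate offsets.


A door frame. The clear opening is 709 mm wide and 2090 mm high. Two 97 mm wide jambs, 189 mm deep, stand either side of the opening from the floor to the top of the opening. A 97 mm thick head sits across the top of both jambs, spanning the full outside width of the frame.


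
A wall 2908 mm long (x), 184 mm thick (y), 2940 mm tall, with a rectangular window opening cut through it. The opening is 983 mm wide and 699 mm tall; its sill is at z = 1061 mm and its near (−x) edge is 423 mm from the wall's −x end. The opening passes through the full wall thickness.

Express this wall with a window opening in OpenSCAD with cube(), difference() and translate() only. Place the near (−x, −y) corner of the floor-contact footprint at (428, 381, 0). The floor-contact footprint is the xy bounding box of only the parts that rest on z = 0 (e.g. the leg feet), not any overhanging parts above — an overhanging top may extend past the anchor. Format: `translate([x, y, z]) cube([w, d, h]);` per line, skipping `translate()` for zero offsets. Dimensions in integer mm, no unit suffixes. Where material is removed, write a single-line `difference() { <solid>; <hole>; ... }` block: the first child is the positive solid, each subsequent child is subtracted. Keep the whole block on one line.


difference() { translate([428, 381, 0]) cube([2908, 184, 2940]); translate([851, 381, 1061]) cube([983, 184, 699]); }


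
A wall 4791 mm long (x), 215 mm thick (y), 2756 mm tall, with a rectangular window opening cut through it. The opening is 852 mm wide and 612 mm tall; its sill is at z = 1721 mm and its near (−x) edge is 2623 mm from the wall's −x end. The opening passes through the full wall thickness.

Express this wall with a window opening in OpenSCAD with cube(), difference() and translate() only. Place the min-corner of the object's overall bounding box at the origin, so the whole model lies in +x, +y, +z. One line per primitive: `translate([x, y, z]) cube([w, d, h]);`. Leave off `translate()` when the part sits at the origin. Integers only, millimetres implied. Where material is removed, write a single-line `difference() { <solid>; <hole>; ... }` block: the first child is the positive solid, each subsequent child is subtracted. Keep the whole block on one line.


difference() { cube([4791, 215, 2756]); translate([2623, 0, 1721]) cube([852, 215, 612]); }


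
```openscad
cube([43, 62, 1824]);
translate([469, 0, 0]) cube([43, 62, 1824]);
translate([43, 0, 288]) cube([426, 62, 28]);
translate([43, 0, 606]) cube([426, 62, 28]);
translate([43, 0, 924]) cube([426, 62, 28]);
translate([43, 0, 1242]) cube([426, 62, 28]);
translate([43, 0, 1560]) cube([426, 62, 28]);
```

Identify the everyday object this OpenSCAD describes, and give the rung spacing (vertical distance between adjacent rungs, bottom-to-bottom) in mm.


A ladder. The rung spacing is 318 mm.

Two tall 43×62 posts with 5 short bars between them — a ladder. Adjacent rungs sit at z = 288 and z = 606, so the spacing is 606 − 288 = 318 mm.


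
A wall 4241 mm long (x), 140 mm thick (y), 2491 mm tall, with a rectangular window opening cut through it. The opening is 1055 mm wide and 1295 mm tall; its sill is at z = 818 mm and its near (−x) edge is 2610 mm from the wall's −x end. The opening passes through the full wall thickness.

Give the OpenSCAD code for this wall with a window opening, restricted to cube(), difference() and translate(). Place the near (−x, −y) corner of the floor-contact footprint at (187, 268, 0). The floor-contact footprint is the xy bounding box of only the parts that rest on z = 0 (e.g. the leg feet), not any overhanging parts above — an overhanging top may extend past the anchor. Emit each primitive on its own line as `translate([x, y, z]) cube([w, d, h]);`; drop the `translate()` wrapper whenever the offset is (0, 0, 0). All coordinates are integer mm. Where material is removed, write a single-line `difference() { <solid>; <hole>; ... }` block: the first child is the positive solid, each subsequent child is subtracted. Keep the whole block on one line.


difference() { translate([187, 268, 0]) cube([4241, 140, 2491]); translate([2797, 268, 818]) cube([1055, 140, 1295]); }


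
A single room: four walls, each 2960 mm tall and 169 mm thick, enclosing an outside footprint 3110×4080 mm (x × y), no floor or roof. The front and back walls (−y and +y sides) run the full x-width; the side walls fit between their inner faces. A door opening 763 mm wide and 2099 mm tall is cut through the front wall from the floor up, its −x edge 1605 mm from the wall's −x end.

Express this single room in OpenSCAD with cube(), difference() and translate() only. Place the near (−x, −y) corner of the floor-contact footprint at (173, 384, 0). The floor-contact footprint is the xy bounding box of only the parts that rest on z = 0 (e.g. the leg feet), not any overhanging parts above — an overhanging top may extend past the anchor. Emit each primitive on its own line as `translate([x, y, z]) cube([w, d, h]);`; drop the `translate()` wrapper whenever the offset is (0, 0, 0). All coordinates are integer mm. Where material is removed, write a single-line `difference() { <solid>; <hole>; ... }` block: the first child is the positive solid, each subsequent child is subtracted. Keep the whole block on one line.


difference() { translate([173, 384, 0]) cube([3110, 169, 2960]); translate([1778, 384, 0]) cube([763, 169, 2099]); }
translate([173, 4295, 0]) cube([3110, 169, 2960]);
translate([173, 553, 0]) cube([169, 3742, 2960]);
translate([3114, 553, 0]) cube([169, 3742, 2960]);


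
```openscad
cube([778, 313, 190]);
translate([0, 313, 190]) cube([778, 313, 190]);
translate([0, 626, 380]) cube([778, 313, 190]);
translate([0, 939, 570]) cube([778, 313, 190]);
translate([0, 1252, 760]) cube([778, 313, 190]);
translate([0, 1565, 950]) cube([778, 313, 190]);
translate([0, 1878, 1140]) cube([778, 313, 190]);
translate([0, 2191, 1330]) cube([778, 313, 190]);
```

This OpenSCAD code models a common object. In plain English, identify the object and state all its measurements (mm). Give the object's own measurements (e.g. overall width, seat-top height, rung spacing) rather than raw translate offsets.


A straight staircase of 8 solid steps. Each step is 778 mm wide (x), 313 mm deep (y, the going) and 190 mm tall (the rise). The first step rests on the floor; each subsequent step sits one going further in +y and one rise higher in +z, directly behind and above the previous step with no overlap.


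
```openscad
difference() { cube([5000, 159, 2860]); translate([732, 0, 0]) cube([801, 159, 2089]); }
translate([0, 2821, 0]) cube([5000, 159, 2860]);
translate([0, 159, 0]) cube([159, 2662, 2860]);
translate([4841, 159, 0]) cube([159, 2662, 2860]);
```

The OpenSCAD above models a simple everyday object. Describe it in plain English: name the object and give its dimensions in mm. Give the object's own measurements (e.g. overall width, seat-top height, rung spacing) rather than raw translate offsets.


A single room: four walls, each 2860 mm tall and 159 mm thick, enclosing an outside footprint 5000×2980 mm (x × y), no floor or roof. The front and back walls (−y and +y sides) run the full x-width; the side walls fit between their inner faces. A door opening 801 mm wide and 2089 mm tall is cut through the front wall from the floor up, its −x edge 732 mm from the wall's −x end.


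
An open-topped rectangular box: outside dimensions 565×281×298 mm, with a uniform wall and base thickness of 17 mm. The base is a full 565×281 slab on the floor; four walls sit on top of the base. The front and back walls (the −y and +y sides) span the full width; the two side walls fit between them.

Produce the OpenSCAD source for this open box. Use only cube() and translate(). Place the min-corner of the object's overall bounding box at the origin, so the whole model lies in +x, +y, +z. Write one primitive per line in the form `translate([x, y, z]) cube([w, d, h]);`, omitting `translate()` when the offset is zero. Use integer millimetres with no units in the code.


cube([565, 281, 17]);
translate([0, 0, 17]) cube([565, 17, 281]);
translate([0, 264, 17]) cube([565, 17, 281]);
translate([0, 17, 17]) cube([17, 247, 281]);
translate([548, 17, 17]) cube([17, 247, 281]);


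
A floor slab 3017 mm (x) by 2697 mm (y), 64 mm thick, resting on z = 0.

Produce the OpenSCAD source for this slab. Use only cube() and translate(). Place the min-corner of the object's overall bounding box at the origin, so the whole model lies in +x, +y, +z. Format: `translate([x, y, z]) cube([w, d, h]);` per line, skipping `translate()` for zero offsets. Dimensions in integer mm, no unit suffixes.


cube([3017, 2697, 64]);


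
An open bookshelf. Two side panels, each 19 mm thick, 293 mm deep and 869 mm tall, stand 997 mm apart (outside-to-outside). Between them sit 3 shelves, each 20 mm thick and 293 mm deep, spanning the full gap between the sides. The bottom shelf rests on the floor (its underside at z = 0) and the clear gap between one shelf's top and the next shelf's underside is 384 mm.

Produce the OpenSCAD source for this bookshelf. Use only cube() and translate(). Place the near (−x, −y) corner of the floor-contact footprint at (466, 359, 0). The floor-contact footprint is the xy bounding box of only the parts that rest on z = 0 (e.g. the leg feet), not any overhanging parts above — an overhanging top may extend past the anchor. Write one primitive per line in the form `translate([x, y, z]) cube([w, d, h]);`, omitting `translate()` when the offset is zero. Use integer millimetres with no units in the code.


translate([466, 359, 0]) cube([19, 293, 869]);
translate([1444, 359, 0]) cube([19, 293, 869]);
translate([485, 359, 0]) cube([959, 293, 20]);
translate([485, 359, 404]) cube([959, 293, 20]);
translate([485, 359, 808]) cube([959, 293, 20]);
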